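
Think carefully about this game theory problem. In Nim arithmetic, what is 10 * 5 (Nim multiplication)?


Nim multiplication is bilinear over XOR: (u XOR v) * w = (u*w) XOR (v*w).
So we split each operand into its bit components and XOR the pairwise Nim products.
10 = 2 + 8 (as XOR of powers of 2).
5 = 1 + 4 (as XOR of powers of 2).
Using the standard Nim-product table on single bits:
  2*2 = 3,   2*4 = 8,   2*8 = 12,
  4*4 = 6,   4*8 = 11,  8*8 = 13,
and  1*x = x (identity), k*l = l*k (commutative).
Pairwise Nim products:
  2 * 1 = 2
  2 * 4 = 8
  8 * 1 = 8
  8 * 4 = 11
XOR them: 2 XOR 8 XOR 8 XOR 11 = 9.
Result: 10 * 5 = 9 (in Nim).

9


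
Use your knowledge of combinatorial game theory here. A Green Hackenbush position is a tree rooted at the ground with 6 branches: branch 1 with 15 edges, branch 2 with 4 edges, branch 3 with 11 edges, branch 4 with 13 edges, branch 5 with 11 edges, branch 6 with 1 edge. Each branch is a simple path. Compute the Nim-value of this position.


The tree has 6 branches from the ground vertex.
In Green Hackenbush, the Nim-value of a simple path of length k is k.
Branch 1: length 15, Nim-value = 15
Branch 2: length 4, Nim-value = 4
Branch 3: length 11, Nim-value = 11
Branch 4: length 13, Nim-value = 13
Branch 5: length 11, Nim-value = 11
Branch 6: length 1, Nim-value = 1
Total Nim-value = XOR of all branch values:
0 XOR 15 = 15
15 XOR 4 = 11
11 XOR 11 = 0
0 XOR 13 = 13
13 XOR 11 = 6
6 XOR 1 = 7
Nim-value of the tree = 7

7


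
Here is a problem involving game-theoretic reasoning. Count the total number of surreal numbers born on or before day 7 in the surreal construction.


Day 0: {|} = 0 is born. Count = 1.
Day n: the number of surreal numbers born by day n is 2^(n+1) - 1.
By day 0: 2^1 - 1 = 1
By day 1: 2^2 - 1 = 3
By day 2: 2^3 - 1 = 7
By day 3: 2^4 - 1 = 15
By day 4: 2^5 - 1 = 31
By day 5: 2^6 - 1 = 63
By day 6: 2^7 - 1 = 127
By day 7: 2^8 - 1 = 255
By day 7: 255 surreal numbers.

255


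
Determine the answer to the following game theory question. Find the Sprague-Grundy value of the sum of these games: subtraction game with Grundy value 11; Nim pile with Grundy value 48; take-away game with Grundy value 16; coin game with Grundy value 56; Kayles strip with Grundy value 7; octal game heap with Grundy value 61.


By the Sprague-Grundy theorem, the Grundy value of a sum of games is the XOR of individual Grundy values.
subtraction game: Grundy value = 11. Running XOR: 0 XOR 11 = 11
Nim pile: Grundy value = 48. Running XOR: 11 XOR 48 = 59
take-away game: Grundy value = 16. Running XOR: 59 XOR 16 = 43
coin game: Grundy value = 56. Running XOR: 43 XOR 56 = 19
Kayles strip: Grundy value = 7. Running XOR: 19 XOR 7 = 20
octal game heap: Grundy value = 61. Running XOR: 20 XOR 61 = 41
The combined Grundy value is 41.

41


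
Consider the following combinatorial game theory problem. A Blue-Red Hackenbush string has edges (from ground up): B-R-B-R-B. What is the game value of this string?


Edges (from ground): B-R-B-R-B
By Berlekamp's sign-expansion rule, a Blue-Red Hackenbush stalk has the value of the surreal number whose sign sequence is the edge sequence with B -> + and R -> -.
Sign sequence: +-+-+
Trace the sign expansion in the surreal number tree, starting from 0:
Edge 1: B (sign +) -> bounds (0, +inf), value = 1
Edge 2: R (sign -) -> bounds (0, 1), value = 1/2
Edge 3: B (sign +) -> bounds (1/2, 1), value = 3/4
Edge 4: R (sign -) -> bounds (1/2, 3/4), value = 5/8
Edge 5: B (sign +) -> bounds (5/8, 3/4), value = 11/16
Game value = 11/16

11/16


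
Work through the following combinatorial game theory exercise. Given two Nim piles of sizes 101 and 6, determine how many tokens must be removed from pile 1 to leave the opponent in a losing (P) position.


Piles: 101 and 6
Current XOR: 101 XOR 6 = 99 (non-zero, so this is an N-position).
To make the XOR zero, we need to find a move that balances the piles.
For pile 1 (size 101): target = 101 XOR 99 = 6
We reduce pile 1 from 101 to 6.
Tokens removed: 101 - 6 = 95
Verification: 6 XOR 6 = 0

95


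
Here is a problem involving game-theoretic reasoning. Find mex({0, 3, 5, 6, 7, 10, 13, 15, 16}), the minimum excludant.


Set = {0, 3, 5, 6, 7, 10, 13, 15, 16}
0 is in the set.
1 is NOT in the set. This is the mex.
mex = 1

1


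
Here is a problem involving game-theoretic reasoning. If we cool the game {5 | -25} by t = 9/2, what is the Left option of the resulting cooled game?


Original game: {5 | -25} (a switch {a | b} with a > b).
Cooling by t (for t below the temperature (a - b)/2 = 15) taxes each move by t: {a | b} cooled by t is {a - t | b + t}.
Cooling amount: t = 9/2
Cooled Left option: 5 - 9/2 = 1/2
Cooled Right option: -25 + 9/2 = -41/2
Cooled game: {1/2 | -41/2}
Left option = 1/2

1/2


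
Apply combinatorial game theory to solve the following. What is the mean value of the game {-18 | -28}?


Game = {-18 | -28}, a switch {a | b} with numbers a > b.
Its thermograph has left wall a - t and right wall b + t, which meet at t = (a - b)/2, where both equal (a + b)/2. So the mast (mean value) is at (a + b)/2.
Mean = (-18 + (-28))/2 = -46/2 = -23

-23


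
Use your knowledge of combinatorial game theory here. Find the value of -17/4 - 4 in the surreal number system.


x = -17/4, y = 4
Converting to common denominator: 4
x = -17/4, y = 16/4
x - y = -17/4 - 4 = -33/4

-33/4


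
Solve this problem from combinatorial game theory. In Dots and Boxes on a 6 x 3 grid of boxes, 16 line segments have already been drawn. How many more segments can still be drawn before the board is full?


Grid: 6 x 3 boxes, i.e. 7 rows and 4 columns of dots.
Horizontal edges: (rows + 1) * cols = 7 * 3 = 21
Vertical edges: rows * (cols + 1) = 6 * 4 = 24
Total edges: 21 + 24 = 45
Edges drawn: 16
Remaining: 45 - 16 = 29

29


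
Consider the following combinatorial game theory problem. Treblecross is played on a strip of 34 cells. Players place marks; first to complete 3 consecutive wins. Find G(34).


Treblecross: place X on empty cells; 3-in-a-row wins.
Playing within two cells of an existing X lets the opponent win at once, so sensible play treats the cells i-2..i+2 around each X as dead. The player left with no safe cell loses, so this is a normal-play take-away game on strips of safe cells.
Placing X at cell i (0-indexed) of a strip of k safe cells leaves independent strips of sizes max(0, i-2) and max(0, k-i-3). Hence G(k) = mex{ G(max(0,i-2)) XOR G(max(0,k-i-3)) : 0 <= i < k }, with G(0) = 0.
G(1): splits (0,0):0^0=0 -> mex({0}) = 1
G(2): splits (0,0):0^0=0 -> mex({0}) = 1
G(3): splits (0,0):0^0=0 -> mex({0}) = 1
G(4): splits (0,1):0^1=1 (0,0):0^0=0 -> mex({0, 1}) = 2
G(5): splits (0,2):0^1=1 (0,1):0^1=1 (0,0):0^0=0 -> mex({0, 1}) = 2
G(6) = mex({1}) = 0
G(7) = mex({0, 1, 2}) = 3
G(8) = mex({0, 1, 2}) = 3
G(9) = mex({0, 2}) = 1
G(10) = mex({0, 2, 3}) = 1
G(11) = mex({0, 3}) = 1
G(12) = mex({1, 3}) = 0
G(13) = mex({0, 1, 2, 3}) = 4
G(14) = mex({0, 1, 2}) = 3
G(15) = mex({0, 1, 2}) = 3
G(16) = mex({0, 1, 2, 4}) = 3
G(17) = mex({0, 1, 3, 4}) = 2
G(18) = mex({0, 1, 3, 4}) = 2
G(19) = mex({0, 1, 3, 5}) = 2
G(20) = mex({0, 1, 2, 3, 5}) = 4
G(21) = mex({0, 1, 2, 3, 5}) = 4
G(22) = mex({1, 2, 6}) = 0
G(23) = mex({0, 1, 2, 3, 4, 6}) = 5
G(24) = mex({0, 1, 2, 3, 4}) = 5
G(25) = mex({0, 1, 3, 4, 7}) = 2
G(26) = mex({0, 1, 3, 4, 5, 7}) = 2
G(27) = mex({0, 1, 3, 5}) = 2
G(28) = mex({0, 1, 2, 5}) = 3
G(29) = mex({0, 1, 2, 4, 5, 6}) = 3
G(30) = mex({1, 2, 4, 6}) = 0
G(31) = mex({0, 1, 2, 3, 4, 6}) = 5
G(32) = mex({1, 2, 3, 4, 7}) = 0
G(33) = mex({0, 3, 7}) = 1
G(34) = mex({0, 2, 3, 5, 7}) = 1
Therefore G(34) = 1.

1


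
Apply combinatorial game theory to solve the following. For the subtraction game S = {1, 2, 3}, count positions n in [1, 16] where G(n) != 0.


Subtraction set S = {1, 2, 3}, so G(n) = n mod 4.
G(n) = 0 when n is a multiple of 4.
Multiples of 4 in [1, 16]: 4
N-positions (nonzero Grundy) = 16 - 4 = 12

12


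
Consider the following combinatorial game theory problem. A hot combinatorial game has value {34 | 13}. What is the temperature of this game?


The game is {34 | 13}, a switch {a | b} with numbers a > b.
Cooling {a | b} by t gives {a - t | b + t}, which stops being hot when a - t = b + t, i.e. at t = (a - b)/2. So the temperature of a switch is (a - b)/2.
Temperature = (Left option - Right option) / 2
= (34 - (13)) / 2
= 21 / 2
= 21/2

21/2


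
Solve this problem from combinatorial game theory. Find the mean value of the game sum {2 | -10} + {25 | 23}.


G1 = {2 | -10}, G2 = {25 | 23}
Each is a switch {a | b} with numbers a > b; its mean value is (a + b)/2, and mean value is additive over game sums: m(G1 + G2) = m(G1) + m(G2).
Mean of G1 = (2 + (-10))/2 = -8/2 = -4
Mean of G2 = (25 + (23))/2 = 48/2 = 24
Mean of G1 + G2 = -4 + 24 = 20

20


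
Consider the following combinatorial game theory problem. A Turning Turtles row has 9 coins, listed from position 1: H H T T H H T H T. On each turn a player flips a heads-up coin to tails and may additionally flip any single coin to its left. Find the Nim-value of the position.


Coins: H H T T H H T H T
Key fact: a single head at position k behaves exactly like a Nim heap of size k (turning it to T and optionally flipping a coin at j < k corresponds to moving the heap from k to j, or to 0), and heads combine as a disjunctive sum (two heads at the same place would cancel, matching j XOR j = 0). So the Nim-value is the XOR of the 1-indexed positions of the heads.
Face-up positions (1-indexed): [1, 2, 5, 6, 8]
XOR 0 with 1: 0 XOR 1 = 1
XOR 1 with 2: 1 XOR 2 = 3
XOR 3 with 5: 3 XOR 5 = 6
XOR 6 with 6: 6 XOR 6 = 0
XOR 0 with 8: 0 XOR 8 = 8
Nim-value = 8

8


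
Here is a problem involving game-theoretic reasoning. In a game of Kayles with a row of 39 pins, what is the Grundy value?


Kayles: a move removes 1 or 2 adjacent pins from a contiguous row.
Removing pins from a row of k leaves two independent rows (a, b) with a + b = k - 1 (one pin) or a + b = k - 2 (two pins); an end removal gives a = 0.
By Sprague-Grundy, G(k) = mex{ G(a) XOR G(b) } over all these splits. G(0) = 0.
G(1): splits (0,0):0^0=0 -> mex({0}) = 1
G(2): splits (0,1):0^1=1 (0,0):0^0=0 -> mex({0, 1}) = 2
G(3): splits (0,2):0^2=2 (1,1):1^1=0 (0,1):0^1=1 -> mex({0, 1, 2}) = 3
G(4): splits (0,3):0^3=3 (1,2):1^2=3 (0,2):0^2=2 (1,1):1^1=0 -> mex({0, 2, 3}) = 1
G(5): splits (0,4):0^1=1 (1,3):1^3=2 (2,2):2^2=0 (0,3):0^3=3 (1,2):1^2=3 -> mex({0, 1, 2, 3}) = 4
G(6) = mex({0, 1, 2, 4}) = 3
G(7) = mex({0, 1, 3, 4, 5}) = 2
G(8) = mex({0, 2, 3, 5, 6}) = 1
G(9) = mex({0, 1, 2, 3, 6, 7}) = 4
G(10) = mex({0, 1, 3, 4, 5, 7}) = 2
G(11) = mex({0, 1, 2, 3, 4, 5}) = 6
G(12) = mex({0, 1, 2, 3, 5, 6, 7}) = 4
G(13) = mex({0, 2, 3, 4, 6, 7}) = 1
G(14) = mex({0, 1, 4, 5, 6, 7}) = 2
G(15) = mex({0, 1, 2, 3, 4, 5, 6}) = 7
G(16) = mex({0, 2, 3, 5, 6, 7}) = 1
G(17) = mex({0, 1, 2, 3, 5, 6, 7}) = 4
G(18) = mex({0, 1, 2, 4, 5, 6}) = 3
G(19) = mex({0, 1, 3, 4, 5, 7}) = 2
G(20) = mex({0, 2, 3, 4, 5, 6, 7}) = 1
G(21) = mex({0, 1, 2, 3, 5, 6, 7}) = 4
G(22) = mex({0, 1, 2, 3, 4, 5, 7}) = 6
G(23) = mex({0, 1, 2, 3, 4, 5, 6}) = 7
G(24) = mex({0, 1, 2, 3, 5, 6, 7}) = 4
G(25) = mex({0, 2, 3, 4, 6, 7}) = 1
G(26) = mex({0, 1, 3, 4, 5, 6, 7}) = 2
G(27) = mex({0, 1, 2, 3, 4, 5, 6, 7}) = 8
G(28) = mex({0, 1, 2, 3, 4, 6, 7, 8}) = 5
G(29) = mex({0, 1, 2, 3, 5, 6, 7, 8, 9}) = 4
G(30) = mex({0, 1, 2, 3, 4, 5, 6, 9, 10}) = 7
G(31) = mex({0, 1, 3, 4, 5, 7, 10, 11}) = 2
G(32) = mex({0, 2, 3, 4, 5, 6, 7, 9, 11}) = 1
G(33) = mex({0, 1, 2, 3, 4, 5, 6, 7, 9, 12}) = 8
G(34) = mex({0, 1, 2, 3, 4, 5, 7, 8, 11, 12}) = 6
G(35) = mex({0, 1, 2, 3, 4, 5, 6, 8, 9, 10, 11}) = 7
G(36) = mex({0, 1, 2, 3, 5, 6, 7, 9, 10}) = 4
G(37) = mex({0, 2, 3, 4, 6, 7, 9, 10, 11, 12}) = 1
G(38) = mex({0, 1, 3, 4, 5, 6, 7, 9, 10, 11, 12}) = 2
G(39) = mex({0, 1, 2, 4, 5, 6, 7, 9, 10, 12, 14}) = 3
Therefore G(39) = 3.

3


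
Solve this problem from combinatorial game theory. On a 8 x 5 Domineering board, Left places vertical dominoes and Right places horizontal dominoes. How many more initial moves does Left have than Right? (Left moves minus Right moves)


Board is 8 x 5 (rows x cols).
Left (vertical) placements: (rows-1) * cols = 7 * 5 = 35
Right (horizontal) placements: rows * (cols-1) = 8 * 4 = 32
Advantage = Left - Right = 35 - 32 = 3

3


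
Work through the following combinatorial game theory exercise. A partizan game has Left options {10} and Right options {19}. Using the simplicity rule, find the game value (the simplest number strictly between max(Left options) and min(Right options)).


Left options: {10}, max = 10
Right options: {19}, min = 19
All options are numbers and max(Left) < min(Right), so by the simplicity theorem the value is the simplest (earliest-born) number strictly between 10 and 19.
Integers 11 through 18 all lie strictly between 10 and 19.
Among integers, the simplest (lowest birthday = smallest |n|; 0 is born on day 0, +-n on day n) is 11.
No non-integer in the interval can be simpler: if x is a non-integer in the interval, then floor(x) or ceil(x) also lies in the interval (the interval contains an integer), and both are proper prefixes of x's sign expansion, i.e. born earlier. So the game value is 11.
Game value = 11

11


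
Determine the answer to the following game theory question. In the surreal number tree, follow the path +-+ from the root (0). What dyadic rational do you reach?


Sign expansion: +-+
Rule: track bounds (lo, hi), initially (-inf, +inf). On '+', the current value becomes lo and we move to the simplest number in (value, hi): value + 1 if hi = +inf, otherwise the midpoint (value + hi)/2. On '-', the current value becomes hi and we move to value - 1 if lo = -inf, otherwise the midpoint (lo + value)/2.
Start at 0.
Step 1: sign = +, move right. Bounds: (0, +inf). Value = 1
Step 2: sign = -, move left. Bounds: (0, 1). Value = 1/2
Step 3: sign = +, move right. Bounds: (1/2, 1). Value = 3/4
The surreal number with sign expansion +-+ is 3/4.

3/4


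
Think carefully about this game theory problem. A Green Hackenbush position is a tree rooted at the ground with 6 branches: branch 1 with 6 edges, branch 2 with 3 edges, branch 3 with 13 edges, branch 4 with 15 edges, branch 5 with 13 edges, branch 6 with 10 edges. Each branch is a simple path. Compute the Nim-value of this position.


The tree has 6 branches from the ground vertex.
In Green Hackenbush, the Nim-value of a simple path of length k is k.
Branch 1: length 6, Nim-value = 6
Branch 2: length 3, Nim-value = 3
Branch 3: length 13, Nim-value = 13
Branch 4: length 15, Nim-value = 15
Branch 5: length 13, Nim-value = 13
Branch 6: length 10, Nim-value = 10
Total Nim-value = XOR of all branch values:
0 XOR 6 = 6
6 XOR 3 = 5
5 XOR 13 = 8
8 XOR 15 = 7
7 XOR 13 = 10
10 XOR 10 = 0
Nim-value of the tree = 0

0


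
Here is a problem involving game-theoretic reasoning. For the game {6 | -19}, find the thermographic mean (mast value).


Game = {6 | -19}, a switch {a | b} with numbers a > b.
Its thermograph has left wall a - t and right wall b + t, which meet at t = (a - b)/2, where both equal (a + b)/2. So the mast (mean value) is at (a + b)/2.
Mean = (6 + (-19))/2 = -13/2 = -13/2

-13/2


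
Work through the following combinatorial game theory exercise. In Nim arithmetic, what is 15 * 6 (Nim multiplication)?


Nim multiplication is bilinear over XOR: (u XOR v) * w = (u*w) XOR (v*w).
So we split each operand into its bit components and XOR the pairwise Nim products.
15 = 1 + 2 + 4 + 8 (as XOR of powers of 2).
6 = 2 + 4 (as XOR of powers of 2).
Using the standard Nim-product table on single bits:
  2*2 = 3,   2*4 = 8,   2*8 = 12,
  4*4 = 6,   4*8 = 11,  8*8 = 13,
and  1*x = x (identity), k*l = l*k (commutative).
Pairwise Nim products:
  1 * 2 = 2
  1 * 4 = 4
  2 * 2 = 3
  2 * 4 = 8
  4 * 2 = 8
  4 * 4 = 6
  8 * 2 = 12
  8 * 4 = 11
XOR them: 2 XOR 4 XOR 3 XOR 8 XOR 8 XOR 6 XOR 12 XOR 11 = 4.
Result: 15 * 6 = 4 (in Nim).

4


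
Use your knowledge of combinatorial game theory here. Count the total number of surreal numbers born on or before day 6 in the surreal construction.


Day 0: {|} = 0 is born. Count = 1.
Day n: the number of surreal numbers born by day n is 2^(n+1) - 1.
By day 0: 2^1 - 1 = 1
By day 1: 2^2 - 1 = 3
By day 2: 2^3 - 1 = 7
By day 3: 2^4 - 1 = 15
By day 4: 2^5 - 1 = 31
By day 5: 2^6 - 1 = 63
By day 6: 2^7 - 1 = 127
By day 6: 127 surreal numbers.

127


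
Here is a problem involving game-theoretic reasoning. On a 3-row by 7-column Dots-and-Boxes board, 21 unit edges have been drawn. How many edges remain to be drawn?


Grid: 3 x 7 boxes, i.e. 4 rows and 8 columns of dots.
Horizontal edges: (rows + 1) * cols = 4 * 7 = 28
Vertical edges: rows * (cols + 1) = 3 * 8 = 24
Total edges: 28 + 24 = 52
Edges drawn: 21
Remaining: 52 - 21 = 31

31


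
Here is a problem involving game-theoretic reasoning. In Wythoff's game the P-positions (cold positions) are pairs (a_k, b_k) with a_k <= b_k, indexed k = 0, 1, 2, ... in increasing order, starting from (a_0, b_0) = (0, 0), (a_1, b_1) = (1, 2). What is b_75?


By Wythoff's theorem, a_k = floor(k * phi) and b_k = floor(k * phi^2) = a_k + k, where phi = (1 + sqrt(5))/2 is the golden ratio.
phi = (1 + sqrt(5))/2 = 1.618034
phi^2 = phi + 1 = 2.618034
k = 75
k * phi^2 = 75 * 2.618034 = 196.352549
b_75 = floor(k * phi^2) = 196 (check: a_75 + k = 121 + 75 = 196)

196


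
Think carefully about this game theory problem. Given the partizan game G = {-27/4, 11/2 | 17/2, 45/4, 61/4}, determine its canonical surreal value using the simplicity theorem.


Left options: {-27/4, 11/2}, max = 11/2
Right options: {17/2, 45/4, 61/4}, min = 17/2
All options are numbers and max(Left) < min(Right), so by the simplicity theorem the value is the simplest (earliest-born) number strictly between 11/2 and 17/2.
Integers 6 through 8 all lie strictly between 11/2 and 17/2.
Among integers, the simplest (lowest birthday = smallest |n|; 0 is born on day 0, +-n on day n) is 6.
No non-integer in the interval can be simpler: if x is a non-integer in the interval, then floor(x) or ceil(x) also lies in the interval (the interval contains an integer), and both are proper prefixes of x's sign expansion, i.e. born earlier. So the game value is 6.
Game value = 6

6


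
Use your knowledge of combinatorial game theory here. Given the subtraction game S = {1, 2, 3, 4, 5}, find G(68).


The subtraction set is S = {1, 2, 3, 4, 5}.
G(k) = mex{ G(k - s) : s in S, s <= k }. We compute iteratively: G(0) = 0.
G(1) = mex({0}) = 1
G(2) = mex({0, 1}) = 2
G(3) = mex({0, 1, 2}) = 3
G(4) = mex({0, 1, 2, 3}) = 4
G(5) = mex({0, 1, 2, 3, 4}) = 5
G(6) = mex({1, 2, 3, 4, 5}) = 0
G(7) = mex({0, 2, 3, 4, 5}) = 1
G(8) = mex({0, 1, 3, 4, 5}) = 2
G(9) = mex({0, 1, 2, 4, 5}) = 3
G(10) = mex({0, 1, 2, 3, 5}) = 4
Observe that G(6)..G(10) = 0, 1, 2, 3, 4 repeats G(0)..G(4) = 0, 1, 2, 3, 4.
For k >= max(S) = 5, G(k) is determined by the previous 5 values G(k-5)..G(k-1); a window of 5 consecutive values has recurred shifted by 6, so by induction G(k + 6) = G(k) for all k >= 0: the sequence is periodic from the start with period 6.
One period: G(0..5) = 0, 1, 2, 3, 4, 5.
68 mod 6 = 2, so G(68) = G(2) = 2.

2


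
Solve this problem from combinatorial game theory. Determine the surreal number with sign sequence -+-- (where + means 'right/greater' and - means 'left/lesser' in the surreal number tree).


Sign expansion: -+--
Rule: track bounds (lo, hi), initially (-inf, +inf). On '+', the current value becomes lo and we move to the simplest number in (value, hi): value + 1 if hi = +inf, otherwise the midpoint (value + hi)/2. On '-', the current value becomes hi and we move to value - 1 if lo = -inf, otherwise the midpoint (lo + value)/2.
Start at 0.
Step 1: sign = -, move left. Bounds: (-inf, 0). Value = -1
Step 2: sign = +, move right. Bounds: (-1, 0). Value = -1/2
Step 3: sign = -, move left. Bounds: (-1, -1/2). Value = -3/4
Step 4: sign = -, move left. Bounds: (-1, -3/4). Value = -7/8
The surreal number with sign expansion -+-- is -7/8.

-7/8


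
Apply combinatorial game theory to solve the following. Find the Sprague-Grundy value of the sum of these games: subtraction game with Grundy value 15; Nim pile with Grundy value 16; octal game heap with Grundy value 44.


By the Sprague-Grundy theorem, the Grundy value of a sum of games is the XOR of individual Grundy values.
subtraction game: Grundy value = 15. Running XOR: 0 XOR 15 = 15
Nim pile: Grundy value = 16. Running XOR: 15 XOR 16 = 31
octal game heap: Grundy value = 44. Running XOR: 31 XOR 44 = 51
The combined Grundy value is 51.

51


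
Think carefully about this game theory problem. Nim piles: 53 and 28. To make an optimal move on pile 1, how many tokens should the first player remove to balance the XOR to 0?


Piles: 53 and 28
Current XOR: 53 XOR 28 = 41 (non-zero, so this is an N-position).
To make the XOR zero, we need to find a move that balances the piles.
For pile 1 (size 53): target = 53 XOR 41 = 28
We reduce pile 1 from 53 to 28.
Tokens removed: 53 - 28 = 25
Verification: 28 XOR 28 = 0

25


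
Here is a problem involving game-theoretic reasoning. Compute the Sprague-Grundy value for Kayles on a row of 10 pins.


Kayles: a move removes 1 or 2 adjacent pins from a contiguous row.
Removing pins from a row of k leaves two independent rows (a, b) with a + b = k - 1 (one pin) or a + b = k - 2 (two pins); an end removal gives a = 0.
By Sprague-Grundy, G(k) = mex{ G(a) XOR G(b) } over all these splits. G(0) = 0.
G(1): splits (0,0):0^0=0 -> mex({0}) = 1
G(2): splits (0,1):0^1=1 (0,0):0^0=0 -> mex({0, 1}) = 2
G(3): splits (0,2):0^2=2 (1,1):1^1=0 (0,1):0^1=1 -> mex({0, 1, 2}) = 3
G(4): splits (0,3):0^3=3 (1,2):1^2=3 (0,2):0^2=2 (1,1):1^1=0 -> mex({0, 2, 3}) = 1
G(5): splits (0,4):0^1=1 (1,3):1^3=2 (2,2):2^2=0 (0,3):0^3=3 (1,2):1^2=3 -> mex({0, 1, 2, 3}) = 4
G(6) = mex({0, 1, 2, 4}) = 3
G(7) = mex({0, 1, 3, 4, 5}) = 2
G(8) = mex({0, 2, 3, 5, 6}) = 1
G(9) = mex({0, 1, 2, 3, 6, 7}) = 4
G(10) = mex({0, 1, 3, 4, 5, 7}) = 2
Therefore G(10) = 2.

2


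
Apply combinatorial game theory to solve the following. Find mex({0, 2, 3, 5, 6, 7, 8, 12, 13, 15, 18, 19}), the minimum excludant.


Set = {0, 2, 3, 5, 6, 7, 8, 12, 13, 15, 18, 19}
0 is in the set.
1 is NOT in the set. This is the mex.
mex = 1

1


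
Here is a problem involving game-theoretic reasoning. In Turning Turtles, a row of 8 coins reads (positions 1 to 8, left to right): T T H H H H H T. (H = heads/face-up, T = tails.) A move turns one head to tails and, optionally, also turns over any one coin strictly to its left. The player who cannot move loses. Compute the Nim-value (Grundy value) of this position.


Coins: T T H H H H H T
Key fact: a single head at position k behaves exactly like a Nim heap of size k (turning it to T and optionally flipping a coin at j < k corresponds to moving the heap from k to j, or to 0), and heads combine as a disjunctive sum (two heads at the same place would cancel, matching j XOR j = 0). So the Nim-value is the XOR of the 1-indexed positions of the heads.
Face-up positions (1-indexed): [3, 4, 5, 6, 7]
XOR 0 with 3: 0 XOR 3 = 3
XOR 3 with 4: 3 XOR 4 = 7
XOR 7 with 5: 7 XOR 5 = 2
XOR 2 with 6: 2 XOR 6 = 4
XOR 4 with 7: 4 XOR 7 = 3
Nim-value = 3

3


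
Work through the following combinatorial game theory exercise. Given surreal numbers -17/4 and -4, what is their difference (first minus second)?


x = -17/4, y = -4
Converting to common denominator: 4
x = -17/4, y = -16/4
x - y = -17/4 - -4 = -1/4

-1/4


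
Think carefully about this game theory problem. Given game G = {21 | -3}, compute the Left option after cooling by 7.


Original game: {21 | -3} (a switch {a | b} with a > b).
Cooling by t (for t below the temperature (a - b)/2 = 12) taxes each move by t: {a | b} cooled by t is {a - t | b + t}.
Cooling amount: t = 7
Cooled Left option: 21 - 7 = 14
Cooled Right option: -3 + 7 = 4
Cooled game: {14 | 4}
Left option = 14

14


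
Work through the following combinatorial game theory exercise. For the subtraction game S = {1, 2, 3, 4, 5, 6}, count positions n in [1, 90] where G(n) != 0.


Subtraction set S = {1, 2, 3, 4, 5, 6}, so G(n) = n mod 7.
G(n) = 0 when n is a multiple of 7.
Multiples of 7 in [1, 90]: 12
N-positions (nonzero Grundy) = 90 - 12 = 78

78


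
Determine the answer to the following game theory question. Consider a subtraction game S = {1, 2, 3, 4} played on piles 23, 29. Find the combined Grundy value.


Subtraction set: {1, 2, 3, 4}
For this subtraction set, G(n) = n mod 5 (period = max + 1 = 5).
Pile 1 (size 23): G(23) = 23 mod 5 = 3
Pile 2 (size 29): G(29) = 29 mod 5 = 4
Total Grundy value = XOR of all: 3 XOR 4 = 7

7


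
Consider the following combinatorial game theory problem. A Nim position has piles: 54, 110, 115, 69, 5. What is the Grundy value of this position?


We need the XOR (exclusive or) of all pile sizes.
After XOR-ing pile 1 (size 54): 0 XOR 54 = 54
After XOR-ing pile 2 (size 110): 54 XOR 110 = 88
After XOR-ing pile 3 (size 115): 88 XOR 115 = 43
After XOR-ing pile 4 (size 69): 43 XOR 69 = 110
After XOR-ing pile 5 (size 5): 110 XOR 5 = 107
The Nim-value of this position is 107.

107


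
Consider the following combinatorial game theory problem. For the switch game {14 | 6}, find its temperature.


The game is {14 | 6}, a switch {a | b} with numbers a > b.
Cooling {a | b} by t gives {a - t | b + t}, which stops being hot when a - t = b + t, i.e. at t = (a - b)/2. So the temperature of a switch is (a - b)/2.
Temperature = (Left option - Right option) / 2
= (14 - (6)) / 2
= 8 / 2
= 4

4


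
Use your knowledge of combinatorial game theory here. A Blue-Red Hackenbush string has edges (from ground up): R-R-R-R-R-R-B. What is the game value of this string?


Edges (from ground): R-R-R-R-R-R-B
By Berlekamp's sign-expansion rule, a Blue-Red Hackenbush stalk has the value of the surreal number whose sign sequence is the edge sequence with B -> + and R -> -.
Sign sequence: ------+
Trace the sign expansion in the surreal number tree, starting from 0:
Edge 1: R (sign -) -> bounds (-inf, 0), value = -1
Edge 2: R (sign -) -> bounds (-inf, -1), value = -2
Edge 3: R (sign -) -> bounds (-inf, -2), value = -3
Edge 4: R (sign -) -> bounds (-inf, -3), value = -4
Edge 5: R (sign -) -> bounds (-inf, -4), value = -5
Edge 6: R (sign -) -> bounds (-inf, -5), value = -6
Edge 7: B (sign +) -> bounds (-6, -5), value = -11/2
Game value = -11/2

-11/2


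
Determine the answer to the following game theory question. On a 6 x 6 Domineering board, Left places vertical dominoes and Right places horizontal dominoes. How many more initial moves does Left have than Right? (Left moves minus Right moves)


Board is 6 x 6 (rows x cols).
Left (vertical) placements: (rows-1) * cols = 5 * 6 = 30
Right (horizontal) placements: rows * (cols-1) = 6 * 5 = 30
Advantage = Left - Right = 30 - 30 = 0

0


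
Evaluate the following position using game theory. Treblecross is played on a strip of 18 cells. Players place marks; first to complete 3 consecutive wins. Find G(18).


Treblecross: place X on empty cells; 3-in-a-row wins.
Playing within two cells of an existing X lets the opponent win at once, so sensible play treats the cells i-2..i+2 around each X as dead. The player left with no safe cell loses, so this is a normal-play take-away game on strips of safe cells.
Placing X at cell i (0-indexed) of a strip of k safe cells leaves independent strips of sizes max(0, i-2) and max(0, k-i-3). Hence G(k) = mex{ G(max(0,i-2)) XOR G(max(0,k-i-3)) : 0 <= i < k }, with G(0) = 0.
G(1): splits (0,0):0^0=0 -> mex({0}) = 1
G(2): splits (0,0):0^0=0 -> mex({0}) = 1
G(3): splits (0,0):0^0=0 -> mex({0}) = 1
G(4): splits (0,1):0^1=1 (0,0):0^0=0 -> mex({0, 1}) = 2
G(5): splits (0,2):0^1=1 (0,1):0^1=1 (0,0):0^0=0 -> mex({0, 1}) = 2
G(6) = mex({1}) = 0
G(7) = mex({0, 1, 2}) = 3
G(8) = mex({0, 1, 2}) = 3
G(9) = mex({0, 2}) = 1
G(10) = mex({0, 2, 3}) = 1
G(11) = mex({0, 3}) = 1
G(12) = mex({1, 3}) = 0
G(13) = mex({0, 1, 2, 3}) = 4
G(14) = mex({0, 1, 2}) = 3
G(15) = mex({0, 1, 2}) = 3
G(16) = mex({0, 1, 2, 4}) = 3
G(17) = mex({0, 1, 3, 4}) = 2
G(18) = mex({0, 1, 3, 4}) = 2
Therefore G(18) = 2.

2


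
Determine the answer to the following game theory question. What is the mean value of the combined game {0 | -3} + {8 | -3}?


G1 = {0 | -3}, G2 = {8 | -3}
Each is a switch {a | b} with numbers a > b; its mean value is (a + b)/2, and mean value is additive over game sums: m(G1 + G2) = m(G1) + m(G2).
Mean of G1 = (0 + (-3))/2 = -3/2 = -3/2
Mean of G2 = (8 + (-3))/2 = 5/2 = 5/2
Mean of G1 + G2 = -3/2 + 5/2 = 1

1


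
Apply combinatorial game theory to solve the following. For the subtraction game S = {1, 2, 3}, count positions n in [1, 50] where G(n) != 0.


Subtraction set S = {1, 2, 3}, so G(n) = n mod 4.
G(n) = 0 when n is a multiple of 4.
Multiples of 4 in [1, 50]: 12
N-positions (nonzero Grundy) = 50 - 12 = 38

38


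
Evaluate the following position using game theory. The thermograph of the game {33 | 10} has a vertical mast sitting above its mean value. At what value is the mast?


Game = {33 | 10}, a switch {a | b} with numbers a > b.
Its thermograph has left wall a - t and right wall b + t, which meet at t = (a - b)/2, where both equal (a + b)/2. So the mast (mean value) is at (a + b)/2.
Mean = (33 + (10))/2 = 43/2 = 43/2

43/2


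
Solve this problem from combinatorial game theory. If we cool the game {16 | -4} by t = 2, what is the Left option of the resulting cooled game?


Original game: {16 | -4} (a switch {a | b} with a > b).
Cooling by t (for t below the temperature (a - b)/2 = 10) taxes each move by t: {a | b} cooled by t is {a - t | b + t}.
Cooling amount: t = 2
Cooled Left option: 16 - 2 = 14
Cooled Right option: -4 + 2 = -2
Cooled game: {14 | -2}
Left option = 14

14


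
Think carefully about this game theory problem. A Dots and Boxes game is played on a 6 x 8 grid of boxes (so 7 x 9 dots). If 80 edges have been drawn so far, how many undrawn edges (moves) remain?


Grid: 6 x 8 boxes, i.e. 7 rows and 9 columns of dots.
Horizontal edges: (rows + 1) * cols = 7 * 8 = 56
Vertical edges: rows * (cols + 1) = 6 * 9 = 54
Total edges: 56 + 54 = 110
Edges drawn: 80
Remaining: 110 - 80 = 30

30


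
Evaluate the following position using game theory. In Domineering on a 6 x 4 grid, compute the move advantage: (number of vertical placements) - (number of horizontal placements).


Board is 6 x 4 (rows x cols).
Left (vertical) placements: (rows-1) * cols = 5 * 4 = 20
Right (horizontal) placements: rows * (cols-1) = 6 * 3 = 18
Advantage = Left - Right = 20 - 18 = 2

2


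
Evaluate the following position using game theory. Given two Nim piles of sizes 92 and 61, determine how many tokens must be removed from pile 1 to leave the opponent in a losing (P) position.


Piles: 92 and 61
Current XOR: 92 XOR 61 = 97 (non-zero, so this is an N-position).
To make the XOR zero, we need to find a move that balances the piles.
For pile 1 (size 92): target = 92 XOR 97 = 61
We reduce pile 1 from 92 to 61.
Tokens removed: 92 - 61 = 31
Verification: 61 XOR 61 = 0

31


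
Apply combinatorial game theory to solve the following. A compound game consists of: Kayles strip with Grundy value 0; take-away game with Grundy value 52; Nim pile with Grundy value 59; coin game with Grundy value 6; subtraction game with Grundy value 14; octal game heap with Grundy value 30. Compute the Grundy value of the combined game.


By the Sprague-Grundy theorem, the Grundy value of a sum of games is the XOR of individual Grundy values.
Kayles strip: Grundy value = 0. Running XOR: 0 XOR 0 = 0
take-away game: Grundy value = 52. Running XOR: 0 XOR 52 = 52
Nim pile: Grundy value = 59. Running XOR: 52 XOR 59 = 15
coin game: Grundy value = 6. Running XOR: 15 XOR 6 = 9
subtraction game: Grundy value = 14. Running XOR: 9 XOR 14 = 7
octal game heap: Grundy value = 30. Running XOR: 7 XOR 30 = 25
The combined Grundy value is 25.

25


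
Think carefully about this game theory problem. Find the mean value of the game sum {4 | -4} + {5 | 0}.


G1 = {4 | -4}, G2 = {5 | 0}
Each is a switch {a | b} with numbers a > b; its mean value is (a + b)/2, and mean value is additive over game sums: m(G1 + G2) = m(G1) + m(G2).
Mean of G1 = (4 + (-4))/2 = 0/2 = 0
Mean of G2 = (5 + (0))/2 = 5/2 = 5/2
Mean of G1 + G2 = 0 + 5/2 = 5/2

5/2


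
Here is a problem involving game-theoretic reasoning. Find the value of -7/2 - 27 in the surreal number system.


x = -7/2, y = 27
Converting to common denominator: 2
x = -7/2, y = 54/2
x - y = -7/2 - 27 = -61/2

-61/2


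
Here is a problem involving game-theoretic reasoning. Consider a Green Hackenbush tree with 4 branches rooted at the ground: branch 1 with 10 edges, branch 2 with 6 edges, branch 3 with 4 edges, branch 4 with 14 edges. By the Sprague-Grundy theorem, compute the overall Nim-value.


The tree has 4 branches from the ground vertex.
In Green Hackenbush, the Nim-value of a simple path of length k is k.
Branch 1: length 10, Nim-value = 10
Branch 2: length 6, Nim-value = 6
Branch 3: length 4, Nim-value = 4
Branch 4: length 14, Nim-value = 14
Total Nim-value = XOR of all branch values:
0 XOR 10 = 10
10 XOR 6 = 12
12 XOR 4 = 8
8 XOR 14 = 6
Nim-value of the tree = 6

6


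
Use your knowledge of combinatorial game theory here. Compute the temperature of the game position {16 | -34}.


The game is {16 | -34}, a switch {a | b} with numbers a > b.
Cooling {a | b} by t gives {a - t | b + t}, which stops being hot when a - t = b + t, i.e. at t = (a - b)/2. So the temperature of a switch is (a - b)/2.
Temperature = (Left option - Right option) / 2
= (16 - (-34)) / 2
= 50 / 2
= 25

25


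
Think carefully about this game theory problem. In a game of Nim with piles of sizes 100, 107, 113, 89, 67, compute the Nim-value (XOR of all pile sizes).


We need the XOR (exclusive or) of all pile sizes.
After XOR-ing pile 1 (size 100): 0 XOR 100 = 100
After XOR-ing pile 2 (size 107): 100 XOR 107 = 15
After XOR-ing pile 3 (size 113): 15 XOR 113 = 126
After XOR-ing pile 4 (size 89): 126 XOR 89 = 39
After XOR-ing pile 5 (size 67): 39 XOR 67 = 100
The Nim-value of this position is 100.

100


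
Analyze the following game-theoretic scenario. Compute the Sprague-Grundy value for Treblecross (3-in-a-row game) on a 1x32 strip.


Treblecross: place X on empty cells; 3-in-a-row wins.
Playing within two cells of an existing X lets the opponent win at once, so sensible play treats the cells i-2..i+2 around each X as dead. The player left with no safe cell loses, so this is a normal-play take-away game on strips of safe cells.
Placing X at cell i (0-indexed) of a strip of k safe cells leaves independent strips of sizes max(0, i-2) and max(0, k-i-3). Hence G(k) = mex{ G(max(0,i-2)) XOR G(max(0,k-i-3)) : 0 <= i < k }, with G(0) = 0.
G(1): splits (0,0):0^0=0 -> mex({0}) = 1
G(2): splits (0,0):0^0=0 -> mex({0}) = 1
G(3): splits (0,0):0^0=0 -> mex({0}) = 1
G(4): splits (0,1):0^1=1 (0,0):0^0=0 -> mex({0, 1}) = 2
G(5): splits (0,2):0^1=1 (0,1):0^1=1 (0,0):0^0=0 -> mex({0, 1}) = 2
G(6) = mex({1}) = 0
G(7) = mex({0, 1, 2}) = 3
G(8) = mex({0, 1, 2}) = 3
G(9) = mex({0, 2}) = 1
G(10) = mex({0, 2, 3}) = 1
G(11) = mex({0, 3}) = 1
G(12) = mex({1, 3}) = 0
G(13) = mex({0, 1, 2, 3}) = 4
G(14) = mex({0, 1, 2}) = 3
G(15) = mex({0, 1, 2}) = 3
G(16) = mex({0, 1, 2, 4}) = 3
G(17) = mex({0, 1, 3, 4}) = 2
G(18) = mex({0, 1, 3, 4}) = 2
G(19) = mex({0, 1, 3, 5}) = 2
G(20) = mex({0, 1, 2, 3, 5}) = 4
G(21) = mex({0, 1, 2, 3, 5}) = 4
G(22) = mex({1, 2, 6}) = 0
G(23) = mex({0, 1, 2, 3, 4, 6}) = 5
G(24) = mex({0, 1, 2, 3, 4}) = 5
G(25) = mex({0, 1, 3, 4, 7}) = 2
G(26) = mex({0, 1, 3, 4, 5, 7}) = 2
G(27) = mex({0, 1, 3, 5}) = 2
G(28) = mex({0, 1, 2, 5}) = 3
G(29) = mex({0, 1, 2, 4, 5, 6}) = 3
G(30) = mex({1, 2, 4, 6}) = 0
G(31) = mex({0, 1, 2, 3, 4, 6}) = 5
G(32) = mex({1, 2, 3, 4, 7}) = 0
Therefore G(32) = 0.

0


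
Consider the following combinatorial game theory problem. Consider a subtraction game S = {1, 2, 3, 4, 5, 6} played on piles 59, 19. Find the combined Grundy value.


Subtraction set: {1, 2, 3, 4, 5, 6}
For this subtraction set, G(n) = n mod 7 (period = max + 1 = 7).
Pile 1 (size 59): G(59) = 59 mod 7 = 3
Pile 2 (size 19): G(19) = 19 mod 7 = 5
Total Grundy value = XOR of all: 3 XOR 5 = 6

6


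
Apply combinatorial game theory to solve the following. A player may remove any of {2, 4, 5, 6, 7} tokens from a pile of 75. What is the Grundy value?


The subtraction set is S = {2, 4, 5, 6, 7}.
G(k) = mex{ G(k - s) : s in S, s <= k }. We compute iteratively: G(0) = 0.
G(1) = mex({}) = 0
G(2) = mex({0}) = 1
G(3) = mex({0}) = 1
G(4) = mex({0, 1}) = 2
G(5) = mex({0, 1}) = 2
G(6) = mex({0, 1, 2}) = 3
G(7) = mex({0, 1, 2}) = 3
G(8) = mex({0, 1, 2, 3}) = 4
G(9) = mex({1, 2, 3}) = 0
G(10) = mex({1, 2, 3, 4}) = 0
G(11) = mex({0, 2, 3}) = 1
G(12) = mex({0, 2, 3, 4}) = 1
G(13) = mex({0, 1, 3, 4}) = 2
G(14) = mex({0, 1, 3, 4}) = 2
G(15) = mex({0, 1, 2, 4}) = 3
Observe that G(9)..G(15) = 0, 0, 1, 1, 2, 2, 3 repeats G(0)..G(6) = 0, 0, 1, 1, 2, 2, 3.
For k >= max(S) = 7, G(k) is determined by the previous 7 values G(k-7)..G(k-1); a window of 7 consecutive values has recurred shifted by 9, so by induction G(k + 9) = G(k) for all k >= 0: the sequence is periodic from the start with period 9.
One period: G(0..8) = 0, 0, 1, 1, 2, 2, 3, 3, 4.
75 mod 9 = 3, so G(75) = G(3) = 1.

1


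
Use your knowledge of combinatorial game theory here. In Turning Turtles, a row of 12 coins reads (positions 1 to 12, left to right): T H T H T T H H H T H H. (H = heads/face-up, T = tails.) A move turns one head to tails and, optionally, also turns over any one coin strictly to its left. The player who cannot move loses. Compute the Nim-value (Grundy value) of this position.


Coins: T H T H T T H H H T H H
Key fact: a single head at position k behaves exactly like a Nim heap of size k (turning it to T and optionally flipping a coin at j < k corresponds to moving the heap from k to j, or to 0), and heads combine as a disjunctive sum (two heads at the same place would cancel, matching j XOR j = 0). So the Nim-value is the XOR of the 1-indexed positions of the heads.
Face-up positions (1-indexed): [2, 4, 7, 8, 9, 11, 12]
XOR 0 with 2: 0 XOR 2 = 2
XOR 2 with 4: 2 XOR 4 = 6
XOR 6 with 7: 6 XOR 7 = 1
XOR 1 with 8: 1 XOR 8 = 9
XOR 9 with 9: 9 XOR 9 = 0
XOR 0 with 11: 0 XOR 11 = 11
XOR 11 with 12: 11 XOR 12 = 7
Nim-value = 7

7


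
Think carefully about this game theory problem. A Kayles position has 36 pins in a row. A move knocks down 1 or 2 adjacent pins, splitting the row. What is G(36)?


Kayles: a move removes 1 or 2 adjacent pins from a contiguous row.
Removing pins from a row of k leaves two independent rows (a, b) with a + b = k - 1 (one pin) or a + b = k - 2 (two pins); an end removal gives a = 0.
By Sprague-Grundy, G(k) = mex{ G(a) XOR G(b) } over all these splits. G(0) = 0.
G(1): splits (0,0):0^0=0 -> mex({0}) = 1
G(2): splits (0,1):0^1=1 (0,0):0^0=0 -> mex({0, 1}) = 2
G(3): splits (0,2):0^2=2 (1,1):1^1=0 (0,1):0^1=1 -> mex({0, 1, 2}) = 3
G(4): splits (0,3):0^3=3 (1,2):1^2=3 (0,2):0^2=2 (1,1):1^1=0 -> mex({0, 2, 3}) = 1
G(5): splits (0,4):0^1=1 (1,3):1^3=2 (2,2):2^2=0 (0,3):0^3=3 (1,2):1^2=3 -> mex({0, 1, 2, 3}) = 4
G(6) = mex({0, 1, 2, 4}) = 3
G(7) = mex({0, 1, 3, 4, 5}) = 2
G(8) = mex({0, 2, 3, 5, 6}) = 1
G(9) = mex({0, 1, 2, 3, 6, 7}) = 4
G(10) = mex({0, 1, 3, 4, 5, 7}) = 2
G(11) = mex({0, 1, 2, 3, 4, 5}) = 6
G(12) = mex({0, 1, 2, 3, 5, 6, 7}) = 4
G(13) = mex({0, 2, 3, 4, 6, 7}) = 1
G(14) = mex({0, 1, 4, 5, 6, 7}) = 2
G(15) = mex({0, 1, 2, 3, 4, 5, 6}) = 7
G(16) = mex({0, 2, 3, 5, 6, 7}) = 1
G(17) = mex({0, 1, 2, 3, 5, 6, 7}) = 4
G(18) = mex({0, 1, 2, 4, 5, 6}) = 3
G(19) = mex({0, 1, 3, 4, 5, 7}) = 2
G(20) = mex({0, 2, 3, 4, 5, 6, 7}) = 1
G(21) = mex({0, 1, 2, 3, 5, 6, 7}) = 4
G(22) = mex({0, 1, 2, 3, 4, 5, 7}) = 6
G(23) = mex({0, 1, 2, 3, 4, 5, 6}) = 7
G(24) = mex({0, 1, 2, 3, 5, 6, 7}) = 4
G(25) = mex({0, 2, 3, 4, 6, 7}) = 1
G(26) = mex({0, 1, 3, 4, 5, 6, 7}) = 2
G(27) = mex({0, 1, 2, 3, 4, 5, 6, 7}) = 8
G(28) = mex({0, 1, 2, 3, 4, 6, 7, 8}) = 5
G(29) = mex({0, 1, 2, 3, 5, 6, 7, 8, 9}) = 4
G(30) = mex({0, 1, 2, 3, 4, 5, 6, 9, 10}) = 7
G(31) = mex({0, 1, 3, 4, 5, 7, 10, 11}) = 2
G(32) = mex({0, 2, 3, 4, 5, 6, 7, 9, 11}) = 1
G(33) = mex({0, 1, 2, 3, 4, 5, 6, 7, 9, 12}) = 8
G(34) = mex({0, 1, 2, 3, 4, 5, 7, 8, 11, 12}) = 6
G(35) = mex({0, 1, 2, 3, 4, 5, 6, 8, 9, 10, 11}) = 7
G(36) = mex({0, 1, 2, 3, 5, 6, 7, 9, 10}) = 4
Therefore G(36) = 4.

4
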